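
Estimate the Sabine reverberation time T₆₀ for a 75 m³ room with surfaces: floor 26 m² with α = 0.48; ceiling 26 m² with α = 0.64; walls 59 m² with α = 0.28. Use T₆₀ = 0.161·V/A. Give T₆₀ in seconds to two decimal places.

0.26 s

Summing Sᵢαᵢ: 26·0.48 + 26·0.64 + 59·0.28 = 45.64 m².
T₆₀ = 0.161·V/A = 0.161·75/45.64 = 0.265 s.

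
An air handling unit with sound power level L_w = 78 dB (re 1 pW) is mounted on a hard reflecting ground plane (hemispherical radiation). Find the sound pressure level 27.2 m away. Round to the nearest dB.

41 dB

L_p = L_w − 10·log₁₀(2π·r²) with r = 27.2 m.
2π·r² = 4649 m², 10·log₁₀ of that is 36.673 dB.
L_p = 78 − 36.673 = 41.33 dB.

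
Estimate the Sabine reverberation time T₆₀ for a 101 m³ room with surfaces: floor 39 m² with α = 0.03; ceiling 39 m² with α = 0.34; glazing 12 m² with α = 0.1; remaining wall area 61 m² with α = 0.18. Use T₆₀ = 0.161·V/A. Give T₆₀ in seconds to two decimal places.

0.61 s

A = Σ Sᵢαᵢ = 39·0.03 + 39·0.34 + 12·0.1 + 61·0.18 = 26.61 m².
T₆₀ = 0.161·V/A = 0.161·101/26.61 = 0.611 s.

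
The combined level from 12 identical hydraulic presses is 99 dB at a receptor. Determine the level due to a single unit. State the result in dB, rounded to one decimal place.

88.2 dB

Dividing the total intensity by 12 lowers the level by 10·log₁₀ 12 = 10.792 dB: L₁ = 99 − 10.792.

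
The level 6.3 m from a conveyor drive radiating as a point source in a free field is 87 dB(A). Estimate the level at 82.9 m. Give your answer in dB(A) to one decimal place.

For a point source, L₂ = L₁ − 20·log₁₀(r₂/r₁).
L₂ = 87 − 20·log₁₀(82.9/6.3) = 87 − 22.384 = 64.62 dB(A).

64.6 dB(A)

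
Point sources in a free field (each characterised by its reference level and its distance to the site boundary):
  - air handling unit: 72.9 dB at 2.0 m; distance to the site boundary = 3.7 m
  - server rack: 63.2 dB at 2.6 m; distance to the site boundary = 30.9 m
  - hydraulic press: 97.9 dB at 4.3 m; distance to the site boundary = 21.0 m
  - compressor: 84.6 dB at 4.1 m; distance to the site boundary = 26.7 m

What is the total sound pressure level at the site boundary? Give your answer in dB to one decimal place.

84.3 dB

Apply inverse-square spreading to bring every level to the receiver, then sum 10^(L/10).
air handling unit: 72.9 − 20·log₁₀(3.7/2.0) = 72.9 − 5.34 = 67.56 dB.
server rack: 63.2 − 20·log₁₀(30.9/2.6) = 63.2 − 21.50 = 41.70 dB.
hydraulic press: 97.9 − 20·log₁₀(21.0/4.3) = 97.9 − 13.78 = 84.12 dB.
compressor: 84.6 − 20·log₁₀(26.7/4.1) = 84.6 − 16.27 = 68.33 dB.
Σ 10^(L/10) = 2.710e+08 → L_total = 10·log₁₀(2.710e+08) = 84.33 dB.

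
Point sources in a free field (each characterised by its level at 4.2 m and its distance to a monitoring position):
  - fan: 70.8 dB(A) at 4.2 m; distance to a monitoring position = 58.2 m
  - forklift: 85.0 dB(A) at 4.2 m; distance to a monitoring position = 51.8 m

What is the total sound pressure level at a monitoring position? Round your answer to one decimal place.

63.3 dB(A)

Propagate each source to the receiver with L = L_ref − 20·log₁₀(r/r_ref), then add intensities.
fan: 70.8 − 20·log₁₀(58.2/4.2) = 70.8 − 22.83 = 47.97 dB(A).
forklift: 85.0 − 20·log₁₀(51.8/4.2) = 85.0 − 21.82 = 63.18 dB(A).
Σ 10^(L/10) = 2.142e+06 → L_total = 10·log₁₀(2.142e+06) = 63.31 dB(A).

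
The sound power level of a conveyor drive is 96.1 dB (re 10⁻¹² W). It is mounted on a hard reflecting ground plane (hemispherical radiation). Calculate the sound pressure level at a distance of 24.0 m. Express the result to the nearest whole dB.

61 dB

Free-field hemispherical radiation: L_p = L_w − 10·log₁₀(2π·r²), r = 24.0 m.
2π·r² = 3619 m², 10·log₁₀ of that is 35.586 dB.
L_p = 96.1 − 35.586 = 60.51 dB.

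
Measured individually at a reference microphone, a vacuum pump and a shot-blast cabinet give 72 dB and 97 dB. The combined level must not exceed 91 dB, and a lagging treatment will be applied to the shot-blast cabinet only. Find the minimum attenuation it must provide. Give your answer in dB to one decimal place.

6.1 dB

Fixed contribution from the other source: Σ 10^(L/10) = 10^(72/10) = 1.585e+07 (72.00 dB).
To meet 91 dB overall, the treated shot-blast cabinet may contribute at most 10^(91/10) − 1.585e+07 = 1.243e+09, i.e. 90.94 dB.
So the shot-blast cabinet must be reduced from 97 to 90.94 dB: IL = 6.06 dB.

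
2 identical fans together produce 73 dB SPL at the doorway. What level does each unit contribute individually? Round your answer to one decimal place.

70.0 dB SPL

For N identical incoherent sources L_total = L₁ + 10·log₁₀ N, so L₁ = 73 − 10·log₁₀(2) = 73 − 3.010.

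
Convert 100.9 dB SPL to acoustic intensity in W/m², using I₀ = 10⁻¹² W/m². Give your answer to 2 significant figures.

L = 10·log₁₀(I/I₀) ⇒ I = I₀·10^(L/10) = 10⁻¹² × 10^10.09.

0.012 W/m²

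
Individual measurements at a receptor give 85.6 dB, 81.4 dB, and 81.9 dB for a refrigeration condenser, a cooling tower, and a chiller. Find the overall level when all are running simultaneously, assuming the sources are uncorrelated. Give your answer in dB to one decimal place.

88.2 dB

Incoherent sources combine by intensity addition: L_total = 10·log₁₀(Σ 10^(L_i/10)).
Σ 10^(L/10) = 10^(85.6/10) + 10^(81.4/10) + 10^(81.9/10) = 6.560e+08.
L_total = 10·log₁₀(6.560e+08) = 88.17 dB.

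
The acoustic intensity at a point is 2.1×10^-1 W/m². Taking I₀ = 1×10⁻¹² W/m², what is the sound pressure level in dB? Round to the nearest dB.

L = 10·log₁₀(I/I₀) = 10·log₁₀(2.1×10^-1/10⁻¹²) = 10·log₁₀(2.1×10^11).
L = 10·(0.3222 + 11) = 113.22 dB.

113 dB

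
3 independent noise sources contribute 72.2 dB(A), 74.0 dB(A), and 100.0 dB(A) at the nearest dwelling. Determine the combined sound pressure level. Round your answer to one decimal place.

100.0 dB(A)

For uncorrelated sources the intensities add, so convert each level to linear form, sum, and take 10·log₁₀ of the total.
Σ 10^(L/10) = 10^(72.2/10) + 10^(74.0/10) + 10^(100.0/10) = 1.004e+10.
L_total = 10·log₁₀(1.004e+10) = 100.02 dB(A).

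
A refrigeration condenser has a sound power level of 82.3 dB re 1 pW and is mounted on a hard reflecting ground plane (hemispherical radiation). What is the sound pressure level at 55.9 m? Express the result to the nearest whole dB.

Free-field hemispherical radiation: L_p = L_w − 10·log₁₀(2π·r²), r = 55.9 m.
2π·r² = 1.963e+04 m², 10·log₁₀ of that is 42.930 dB.
L_p = 82.3 − 42.930 = 39.37 dB.

39 dB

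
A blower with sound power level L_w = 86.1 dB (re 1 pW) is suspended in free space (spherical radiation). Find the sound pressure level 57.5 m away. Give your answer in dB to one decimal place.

The power spreads over a sphere of area 4π·r², so L_p = L_w − 10·log₁₀(4π·r²).
4π·r² = 4.155e+04 m², 10·log₁₀ of that is 46.185 dB.
L_p = 86.1 − 46.185 = 39.91 dB.

39.9 dB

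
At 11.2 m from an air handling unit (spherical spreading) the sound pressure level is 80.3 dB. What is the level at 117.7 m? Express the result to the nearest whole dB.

Spherical spreading from a point source gives a 20·log₁₀(r₂/r₁) drop.
L₂ = 80.3 − 20·log₁₀(117.7/11.2) = 80.3 − 20.431 = 59.87 dB.

60 dB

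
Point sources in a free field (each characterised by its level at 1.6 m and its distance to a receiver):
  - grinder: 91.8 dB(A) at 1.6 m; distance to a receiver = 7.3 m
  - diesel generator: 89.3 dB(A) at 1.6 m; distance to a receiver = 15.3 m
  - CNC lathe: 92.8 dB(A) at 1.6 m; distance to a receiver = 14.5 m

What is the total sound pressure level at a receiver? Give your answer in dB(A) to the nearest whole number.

Propagate each source to the receiver with L = L_ref − 20·log₁₀(r/r_ref), then add intensities.
grinder: 91.8 − 20·log₁₀(7.3/1.6) = 91.8 − 13.18 = 78.62 dB(A).
diesel generator: 89.3 − 20·log₁₀(15.3/1.6) = 89.3 − 19.61 = 69.69 dB(A).
CNC lathe: 92.8 − 20·log₁₀(14.5/1.6) = 92.8 − 19.14 = 73.66 dB(A).
Σ 10^(L/10) = 1.052e+08 → L_total = 10·log₁₀(1.052e+08) = 80.22 dB(A).

80 dB(A)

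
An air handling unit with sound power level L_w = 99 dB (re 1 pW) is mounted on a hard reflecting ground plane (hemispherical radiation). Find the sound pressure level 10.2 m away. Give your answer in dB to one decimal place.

Free-field hemispherical radiation: L_p = L_w − 10·log₁₀(2π·r²), r = 10.2 m.
2π·r² = 653.7 m², 10·log₁₀ of that is 28.154 dB.
L_p = 99 − 28.154 = 70.85 dB.

70.8 dB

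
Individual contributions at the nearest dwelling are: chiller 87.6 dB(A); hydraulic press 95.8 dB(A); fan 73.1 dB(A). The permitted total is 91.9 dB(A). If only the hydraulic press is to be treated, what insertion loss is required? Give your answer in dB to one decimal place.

Fixed contribution from the other sources: Σ 10^(L/10) = 10^(87.6/10) + 10^(73.1/10) = 5.959e+08 (87.75 dB(A)).
To meet 91.9 dB(A) overall, the treated hydraulic press may contribute at most 10^(91.9/10) − 5.959e+08 = 9.530e+08, i.e. 89.79 dB(A).
Required insertion loss = 95.8 − 89.79 = 6.01 dB.

6.0 dB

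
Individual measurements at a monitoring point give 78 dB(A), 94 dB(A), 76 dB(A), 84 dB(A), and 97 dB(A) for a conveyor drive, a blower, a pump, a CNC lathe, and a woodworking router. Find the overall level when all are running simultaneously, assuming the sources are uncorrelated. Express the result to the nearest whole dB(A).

99 dB(A)

Incoherent sources combine by intensity addition: L_total = 10·log₁₀(Σ 10^(L_i/10)).
Σ 10^(L/10) = 10^(78/10) + 10^(94/10) + 10^(76/10) + 10^(84/10) + 10^(97/10) = 7.878e+09.
L_total = 10·log₁₀(7.878e+09) = 98.96 dB(A).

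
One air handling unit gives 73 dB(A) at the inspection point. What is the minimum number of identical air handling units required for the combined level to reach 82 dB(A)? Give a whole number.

8

The shortfall is 82 − 73 = 9.0 dB, and N units add 10·log₁₀ N, so need 10·log₁₀ N ≥ 9.0.
N ≥ 10^(9.0/10) = 7.943, so N = 8.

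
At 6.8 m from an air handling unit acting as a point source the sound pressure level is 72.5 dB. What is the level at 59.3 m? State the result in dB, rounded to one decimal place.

53.7 dB

Point-source attenuation: ΔL = 20·log₁₀(r₂/r₁) = 20·log₁₀(59.3/6.8) = 18.811 dB.
L₂ = 72.5 − 20·log₁₀(59.3/6.8) = 72.5 − 18.811 = 53.69 dB.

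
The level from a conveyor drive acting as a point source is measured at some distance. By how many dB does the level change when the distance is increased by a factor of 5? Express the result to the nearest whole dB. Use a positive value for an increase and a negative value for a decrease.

With spherical spreading the level changes by −20·log₁₀(r₂/r₁).
ΔL = −20·log₁₀(5) = -13.98 dB.

-14 dB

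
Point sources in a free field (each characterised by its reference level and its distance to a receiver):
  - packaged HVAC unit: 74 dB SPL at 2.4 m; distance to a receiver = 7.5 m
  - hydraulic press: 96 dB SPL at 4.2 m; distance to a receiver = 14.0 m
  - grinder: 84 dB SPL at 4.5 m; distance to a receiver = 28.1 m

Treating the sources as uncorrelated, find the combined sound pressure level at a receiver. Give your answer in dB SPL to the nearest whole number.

First find each source's level at the receiver (point-source: −20·log₁₀(r/r_ref)), then combine on an intensity basis.
packaged HVAC unit: 74 − 20·log₁₀(7.5/2.4) = 74 − 9.90 = 64.10 dB SPL.
hydraulic press: 96 − 20·log₁₀(14.0/4.2) = 96 − 10.46 = 85.54 dB SPL.
grinder: 84 − 20·log₁₀(28.1/4.5) = 84 − 15.91 = 68.09 dB SPL.
Σ 10^(L/10) = 3.673e+08 → L_total = 10·log₁₀(3.673e+08) = 85.65 dB SPL.

86 dB SPL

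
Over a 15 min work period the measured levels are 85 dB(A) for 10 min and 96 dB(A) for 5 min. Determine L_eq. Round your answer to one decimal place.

91.9 dB(A)

The energy average is taken in the linear domain: L_eq = 10·log₁₀[(Σ tᵢ·10^(Lᵢ/10))/T], T = 15 min.
Σ tᵢ·10^(Lᵢ/10) = 10·10^(85/10) + 5·10^(96/10) = 2.307e+10.
L_eq = 10·log₁₀(2.307e+10/15) = 91.87 dB(A).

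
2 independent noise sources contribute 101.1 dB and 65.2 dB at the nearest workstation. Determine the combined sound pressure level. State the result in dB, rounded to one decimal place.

101.1 dB

For uncorrelated sources the intensities add, so convert each level to linear form, sum, and take 10·log₁₀ of the total.
Σ 10^(L/10) = 10^(101.1/10) + 10^(65.2/10) = 1.289e+10.
L_total = 10·log₁₀(1.289e+10) = 101.10 dB.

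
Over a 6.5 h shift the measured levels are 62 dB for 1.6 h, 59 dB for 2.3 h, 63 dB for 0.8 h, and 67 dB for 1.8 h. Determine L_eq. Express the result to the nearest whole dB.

The energy average is taken in the linear domain: L_eq = 10·log₁₀[(Σ tᵢ·10^(Lᵢ/10))/T], T = 6.5 h.
Σ tᵢ·10^(Lᵢ/10) = 1.6·10^(62/10) + 2.3·10^(59/10) + 0.8·10^(63/10) + 1.8·10^(67/10) = 1.498e+07.
L_eq = 10·log₁₀(1.498e+07/6.5) = 63.63 dB.

64 dB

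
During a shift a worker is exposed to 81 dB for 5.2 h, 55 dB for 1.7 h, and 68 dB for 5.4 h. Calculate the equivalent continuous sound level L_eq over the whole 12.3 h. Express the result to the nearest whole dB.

The energy average is taken in the linear domain: L_eq = 10·log₁₀[(Σ tᵢ·10^(Lᵢ/10))/T], T = 12.3 h.
Σ tᵢ·10^(Lᵢ/10) = 5.2·10^(81/10) + 1.7·10^(55/10) + 5.4·10^(68/10) = 6.893e+08.
L_eq = 10·log₁₀(6.893e+08/12.3) = 77.48 dB.

77 dB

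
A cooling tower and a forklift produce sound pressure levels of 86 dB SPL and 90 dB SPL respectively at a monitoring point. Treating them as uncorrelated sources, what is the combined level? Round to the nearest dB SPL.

Incoherent sources combine by intensity addition: L_total = 10·log₁₀(Σ 10^(L_i/10)).
Σ 10^(L/10) = 10^(86/10) + 10^(90/10) = 1.398e+09.
L_total = 10·log₁₀(1.398e+09) = 91.46 dB SPL.

91 dB SPL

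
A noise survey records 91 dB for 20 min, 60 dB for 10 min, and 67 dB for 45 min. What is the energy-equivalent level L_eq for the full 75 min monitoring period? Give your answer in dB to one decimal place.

Weight each interval's intensity by its duration and average over T = 75 min:
Σ tᵢ·10^(Lᵢ/10) = 20·10^(91/10) + 10·10^(60/10) + 45·10^(67/10) = 2.541e+10.
L_eq = 10·log₁₀(2.541e+10/75) = 85.30 dB.

85.3 dB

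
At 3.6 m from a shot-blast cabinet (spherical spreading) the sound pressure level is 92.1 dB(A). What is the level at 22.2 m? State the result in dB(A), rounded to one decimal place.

76.3 dB(A)

Spherical spreading from a point source gives a 20·log₁₀(r₂/r₁) drop.
L₂ = 92.1 − 20·log₁₀(22.2/3.6) = 92.1 − 15.801 = 76.30 dB(A).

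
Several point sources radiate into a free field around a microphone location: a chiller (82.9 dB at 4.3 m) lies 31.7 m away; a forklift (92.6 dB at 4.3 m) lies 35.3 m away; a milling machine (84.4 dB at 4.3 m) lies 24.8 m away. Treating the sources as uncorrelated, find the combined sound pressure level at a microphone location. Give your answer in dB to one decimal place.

Apply inverse-square spreading to bring every level to the receiver, then sum 10^(L/10).
chiller: 82.9 − 20·log₁₀(31.7/4.3) = 82.9 − 17.35 = 65.55 dB.
forklift: 92.6 − 20·log₁₀(35.3/4.3) = 92.6 − 18.29 = 74.31 dB.
milling machine: 84.4 − 20·log₁₀(24.8/4.3) = 84.4 − 15.22 = 69.18 dB.
Σ 10^(L/10) = 3.887e+07 → L_total = 10·log₁₀(3.887e+07) = 75.90 dB.

75.9 dB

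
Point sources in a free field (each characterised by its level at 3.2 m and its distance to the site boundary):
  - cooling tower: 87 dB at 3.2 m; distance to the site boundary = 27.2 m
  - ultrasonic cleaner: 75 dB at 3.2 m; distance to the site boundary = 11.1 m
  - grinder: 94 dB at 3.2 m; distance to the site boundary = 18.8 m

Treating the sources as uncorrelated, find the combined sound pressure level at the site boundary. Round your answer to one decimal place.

First find each source's level at the receiver (point-source: −20·log₁₀(r/r_ref)), then combine on an intensity basis.
cooling tower: 87 − 20·log₁₀(27.2/3.2) = 87 − 18.59 = 68.41 dB.
ultrasonic cleaner: 75 − 20·log₁₀(11.1/3.2) = 75 − 10.80 = 64.20 dB.
grinder: 94 − 20·log₁₀(18.8/3.2) = 94 − 15.38 = 78.62 dB.
Σ 10^(L/10) = 8.234e+07 → L_total = 10·log₁₀(8.234e+07) = 79.16 dB.

79.2 dB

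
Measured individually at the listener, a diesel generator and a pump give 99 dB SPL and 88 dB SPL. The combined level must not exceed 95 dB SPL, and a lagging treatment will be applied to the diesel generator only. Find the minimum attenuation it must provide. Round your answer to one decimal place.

Everything except the diesel generator sums to 10^(88/10) = 6.310e+08 in linear terms, 88.00 dB SPL.
The limit corresponds to 10^(95/10) = 3.162e+09; subtracting the fixed part leaves 2.531e+09 for the diesel generator, i.e. 94.03 dB SPL.
Required insertion loss = 99 − 94.03 = 4.97 dB.

5.0 dB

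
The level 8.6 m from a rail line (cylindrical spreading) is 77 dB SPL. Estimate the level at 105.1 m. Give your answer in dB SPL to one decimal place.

66.1 dB SPL

Cylindrical spreading from a line source gives a 10·log₁₀(r₂/r₁) drop.
L₂ = 77 − 10·log₁₀(105.1/8.6) = 77 − 10.871 = 66.13 dB SPL.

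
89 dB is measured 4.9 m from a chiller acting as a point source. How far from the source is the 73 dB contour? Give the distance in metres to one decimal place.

The 16.0 dB drop corresponds to a distance ratio of 10^(16.0/20) for a point source.
r₂ = 4.9·10^((89−73)/20) = 4.9·10^(16.0/20) = 30.92 m.

30.9 m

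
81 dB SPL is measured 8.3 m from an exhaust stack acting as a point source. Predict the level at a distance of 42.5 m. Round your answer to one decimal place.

For a point source, L₂ = L₁ − 20·log₁₀(r₂/r₁).
L₂ = 81 − 20·log₁₀(42.5/8.3) = 81 − 14.186 = 66.81 dB SPL.

66.8 dB SPL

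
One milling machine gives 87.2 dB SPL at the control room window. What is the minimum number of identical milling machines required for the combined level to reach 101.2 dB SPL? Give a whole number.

Need L₁ + 10·log₁₀ N ≥ 101.2, i.e. log₁₀ N ≥ 1.40.
N ≥ 10^(14.0/10) = 25.119, so N = 26.

26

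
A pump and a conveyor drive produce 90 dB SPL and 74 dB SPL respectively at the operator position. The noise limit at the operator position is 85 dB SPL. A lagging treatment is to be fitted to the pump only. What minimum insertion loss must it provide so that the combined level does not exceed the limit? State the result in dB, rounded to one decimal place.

Fixed contribution from the other source: Σ 10^(L/10) = 10^(74/10) = 2.512e+07 (74.00 dB SPL).
To meet 85 dB SPL overall, the treated pump may contribute at most 10^(85/10) − 2.512e+07 = 2.911e+08, i.e. 84.64 dB SPL.
So the pump must be reduced from 90 to 84.64 dB SPL: IL = 5.36 dB.

5.4 dB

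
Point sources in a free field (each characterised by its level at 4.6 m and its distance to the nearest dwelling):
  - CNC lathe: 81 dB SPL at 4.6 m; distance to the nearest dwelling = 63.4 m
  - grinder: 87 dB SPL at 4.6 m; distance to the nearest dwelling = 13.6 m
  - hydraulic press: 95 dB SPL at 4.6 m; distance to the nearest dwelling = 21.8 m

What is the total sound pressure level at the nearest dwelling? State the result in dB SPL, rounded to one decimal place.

Propagate each source to the receiver with L = L_ref − 20·log₁₀(r/r_ref), then add intensities.
CNC lathe: 81 − 20·log₁₀(63.4/4.6) = 81 − 22.79 = 58.21 dB SPL.
grinder: 87 − 20·log₁₀(13.6/4.6) = 87 − 9.42 = 77.58 dB SPL.
hydraulic press: 95 − 20·log₁₀(21.8/4.6) = 95 − 13.51 = 81.49 dB SPL.
Σ 10^(L/10) = 1.988e+08 → L_total = 10·log₁₀(1.988e+08) = 82.98 dB SPL.

83.0 dB SPL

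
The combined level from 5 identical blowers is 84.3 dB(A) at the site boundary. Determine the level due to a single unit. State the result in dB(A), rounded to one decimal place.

77.3 dB(A)

5 equal contributions raise the level by 10·log₁₀ 5 = 6.990 dB, so each unit alone gives 84.3 − 6.990.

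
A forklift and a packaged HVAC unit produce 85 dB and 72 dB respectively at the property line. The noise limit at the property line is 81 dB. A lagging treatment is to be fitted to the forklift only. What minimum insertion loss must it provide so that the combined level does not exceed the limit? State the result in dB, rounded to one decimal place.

4.6 dB

Fixed contribution from the other source: Σ 10^(L/10) = 10^(72/10) = 1.585e+07 (72.00 dB).
To meet 81 dB overall, the treated forklift may contribute at most 10^(81/10) − 1.585e+07 = 1.100e+08, i.e. 80.42 dB.
So the forklift must be reduced from 85 to 80.42 dB: IL = 4.58 dB.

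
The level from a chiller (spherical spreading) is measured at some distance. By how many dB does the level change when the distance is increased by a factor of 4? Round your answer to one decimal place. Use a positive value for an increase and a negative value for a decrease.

-12.0 dB

With spherical spreading the level changes by −20·log₁₀(r₂/r₁).
ΔL = −20·log₁₀(4) = -12.04 dB.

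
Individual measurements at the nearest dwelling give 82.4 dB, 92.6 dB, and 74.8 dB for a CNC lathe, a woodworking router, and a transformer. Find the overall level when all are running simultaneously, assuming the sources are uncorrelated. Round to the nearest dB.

Incoherent sources combine by intensity addition: L_total = 10·log₁₀(Σ 10^(L_i/10)).
Σ 10^(L/10) = 10^(82.4/10) + 10^(92.6/10) + 10^(74.8/10) = 2.024e+09.
L_total = 10·log₁₀(2.024e+09) = 93.06 dB.

93 dB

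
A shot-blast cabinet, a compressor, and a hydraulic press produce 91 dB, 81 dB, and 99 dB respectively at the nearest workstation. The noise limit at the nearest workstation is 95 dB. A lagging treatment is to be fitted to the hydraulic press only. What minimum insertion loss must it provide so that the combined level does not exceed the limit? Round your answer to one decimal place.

The untreated sources together contribute 10^(91/10) + 10^(81/10) = 1.385e+09, i.e. 91.41 dB.
To meet 95 dB overall, the treated hydraulic press may contribute at most 10^(95/10) − 1.385e+09 = 1.777e+09, i.e. 92.50 dB.
Required insertion loss = 99 − 92.50 = 6.50 dB.

6.5 dB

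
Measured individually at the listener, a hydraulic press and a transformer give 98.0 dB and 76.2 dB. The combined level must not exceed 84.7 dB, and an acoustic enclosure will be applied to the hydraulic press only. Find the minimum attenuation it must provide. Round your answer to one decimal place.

14.0 dB

The untreated sources together contribute 10^(76.2/10) = 4.169e+07, i.e. 76.20 dB.
The limit corresponds to 10^(84.7/10) = 2.951e+08; subtracting the fixed part leaves 2.534e+08 for the hydraulic press, i.e. 84.04 dB.
So the hydraulic press must be reduced from 98.0 to 84.04 dB: IL = 13.96 dB.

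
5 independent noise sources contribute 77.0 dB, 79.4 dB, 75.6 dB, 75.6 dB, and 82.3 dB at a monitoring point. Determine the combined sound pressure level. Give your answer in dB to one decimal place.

For uncorrelated sources the intensities add, so convert each level to linear form, sum, and take 10·log₁₀ of the total.
Σ 10^(L/10) = 10^(77.0/10) + 10^(79.4/10) + 10^(75.6/10) + 10^(75.6/10) + 10^(82.3/10) = 3.797e+08.
L_total = 10·log₁₀(3.797e+08) = 85.79 dB.

85.8 dB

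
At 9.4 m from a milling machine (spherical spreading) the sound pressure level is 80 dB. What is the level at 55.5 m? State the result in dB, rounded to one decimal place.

For a point source, L₂ = L₁ − 20·log₁₀(r₂/r₁).
L₂ = 80 − 20·log₁₀(55.5/9.4) = 80 − 15.423 = 64.58 dB.

64.6 dB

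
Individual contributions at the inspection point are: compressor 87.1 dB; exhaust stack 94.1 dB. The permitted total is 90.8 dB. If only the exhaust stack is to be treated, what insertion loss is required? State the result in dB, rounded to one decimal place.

5.7 dB

Fixed contribution from the other source: Σ 10^(L/10) = 10^(87.1/10) = 5.129e+08 (87.10 dB).
The limit corresponds to 10^(90.8/10) = 1.202e+09; subtracting the fixed part leaves 6.894e+08 for the exhaust stack, i.e. 88.38 dB.
So the exhaust stack must be reduced from 94.1 to 88.38 dB: IL = 5.72 dB.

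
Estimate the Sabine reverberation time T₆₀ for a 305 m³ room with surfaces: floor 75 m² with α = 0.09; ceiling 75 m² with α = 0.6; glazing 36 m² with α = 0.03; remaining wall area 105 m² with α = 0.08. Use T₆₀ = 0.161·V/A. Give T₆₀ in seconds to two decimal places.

A = Σ Sᵢαᵢ = 75·0.09 + 75·0.6 + 36·0.03 + 105·0.08 = 61.23 m².
T₆₀ = 0.161·V/A = 0.161·305/61.23 = 0.802 s.

0.80 s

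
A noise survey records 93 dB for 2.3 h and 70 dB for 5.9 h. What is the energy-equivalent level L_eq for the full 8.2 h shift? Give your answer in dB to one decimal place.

87.5 dB

L_eq = 10·log₁₀[(1/T)·Σ tᵢ·10^(Lᵢ/10)] with T = 8.2 h.
Σ tᵢ·10^(Lᵢ/10) = 2.3·10^(93/10) + 5.9·10^(70/10) = 4.648e+09.
L_eq = 10·log₁₀(4.648e+09/8.2) = 87.53 dB.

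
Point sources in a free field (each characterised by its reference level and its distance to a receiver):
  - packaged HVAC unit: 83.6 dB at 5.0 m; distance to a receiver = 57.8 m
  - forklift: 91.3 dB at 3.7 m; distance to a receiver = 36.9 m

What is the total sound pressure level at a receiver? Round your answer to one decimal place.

71.8 dB

First find each source's level at the receiver (point-source: −20·log₁₀(r/r_ref)), then combine on an intensity basis.
packaged HVAC unit: 83.6 − 20·log₁₀(57.8/5.0) = 83.6 − 21.26 = 62.34 dB.
forklift: 91.3 − 20·log₁₀(36.9/3.7) = 91.3 − 19.98 = 71.32 dB.
Σ 10^(L/10) = 1.528e+07 → L_total = 10·log₁₀(1.528e+07) = 71.84 dB.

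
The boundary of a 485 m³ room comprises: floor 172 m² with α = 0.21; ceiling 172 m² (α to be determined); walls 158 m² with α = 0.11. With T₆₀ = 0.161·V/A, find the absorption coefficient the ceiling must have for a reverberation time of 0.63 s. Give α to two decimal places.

0.41

Required total absorption A = 0.161·485/0.63 = 123.94 m².
Absorption from the other surfaces = 172·0.21 + 158·0.11 = 53.50 m², so the ceiling must supply 70.44 m² over 172 m².
α = 70.44/172 = 0.410.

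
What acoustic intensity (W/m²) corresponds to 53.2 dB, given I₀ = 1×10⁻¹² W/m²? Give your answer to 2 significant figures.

2.1e-07 W/m²

I/I₀ = 10^(53.2/10) = 2.089e+05, so I = 2.089e+05 × 10⁻¹² W/m².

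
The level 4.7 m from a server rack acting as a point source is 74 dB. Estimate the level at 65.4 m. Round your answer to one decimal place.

For a point source, L₂ = L₁ − 20·log₁₀(r₂/r₁).
L₂ = 74 − 20·log₁₀(65.4/4.7) = 74 − 22.870 = 51.13 dB.

51.1 dB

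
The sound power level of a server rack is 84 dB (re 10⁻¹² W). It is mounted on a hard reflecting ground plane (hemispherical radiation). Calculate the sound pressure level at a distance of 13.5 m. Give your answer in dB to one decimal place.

53.4 dB

The power spreads over a hemisphere of area 2π·r², so L_p = L_w − 10·log₁₀(2π·r²).
2π·r² = 1145 m², 10·log₁₀ of that is 30.588 dB.
L_p = 84 − 30.588 = 53.41 dB.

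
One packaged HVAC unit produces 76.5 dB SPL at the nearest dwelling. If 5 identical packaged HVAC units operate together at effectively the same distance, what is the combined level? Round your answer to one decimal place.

With 5 equal, uncorrelated contributions the intensity is 5× that of one unit, giving a rise of 10·log₁₀ 5.
L_total = 76.5 + 10·log₁₀(5) = 76.5 + 6.990 = 83.49 dB SPL.

83.5 dB SPL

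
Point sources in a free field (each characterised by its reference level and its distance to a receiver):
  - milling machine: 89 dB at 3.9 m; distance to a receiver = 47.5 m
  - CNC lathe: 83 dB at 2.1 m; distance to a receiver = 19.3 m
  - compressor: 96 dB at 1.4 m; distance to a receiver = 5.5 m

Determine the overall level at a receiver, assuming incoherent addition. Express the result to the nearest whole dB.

84 dB

Propagate each source to the receiver with L = L_ref − 20·log₁₀(r/r_ref), then add intensities.
milling machine: 89 − 20·log₁₀(47.5/3.9) = 89 − 21.71 = 67.29 dB.
CNC lathe: 83 − 20·log₁₀(19.3/2.1) = 83 − 19.27 = 63.73 dB.
compressor: 96 − 20·log₁₀(5.5/1.4) = 96 − 11.88 = 84.12 dB.
Σ 10^(L/10) = 2.657e+08 → L_total = 10·log₁₀(2.657e+08) = 84.24 dB.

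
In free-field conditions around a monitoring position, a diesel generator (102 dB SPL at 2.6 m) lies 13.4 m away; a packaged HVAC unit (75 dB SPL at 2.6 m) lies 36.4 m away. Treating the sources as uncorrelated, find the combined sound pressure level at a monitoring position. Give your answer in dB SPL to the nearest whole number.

88 dB SPL

Propagate each source to the receiver with L = L_ref − 20·log₁₀(r/r_ref), then add intensities.
diesel generator: 102 − 20·log₁₀(13.4/2.6) = 102 − 14.24 = 87.76 dB SPL.
packaged HVAC unit: 75 − 20·log₁₀(36.4/2.6) = 75 − 22.92 = 52.08 dB SPL.
Σ 10^(L/10) = 5.968e+08 → L_total = 10·log₁₀(5.968e+08) = 87.76 dB SPL.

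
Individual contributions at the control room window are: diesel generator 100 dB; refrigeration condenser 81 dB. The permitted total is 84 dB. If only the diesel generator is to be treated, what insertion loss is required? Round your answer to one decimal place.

19.0 dB

The untreated sources together contribute 10^(81/10) = 1.259e+08, i.e. 81.00 dB.
To meet 84 dB overall, the treated diesel generator may contribute at most 10^(84/10) − 1.259e+08 = 1.253e+08, i.e. 80.98 dB.
So the diesel generator must be reduced from 100 to 80.98 dB: IL = 19.02 dB.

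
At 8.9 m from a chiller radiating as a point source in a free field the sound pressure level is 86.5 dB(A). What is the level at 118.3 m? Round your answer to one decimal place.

Point-source attenuation: ΔL = 20·log₁₀(r₂/r₁) = 20·log₁₀(118.3/8.9) = 22.472 dB.
L₂ = 86.5 − 20·log₁₀(118.3/8.9) = 86.5 − 22.472 = 64.03 dB(A).

64.0 dB(A)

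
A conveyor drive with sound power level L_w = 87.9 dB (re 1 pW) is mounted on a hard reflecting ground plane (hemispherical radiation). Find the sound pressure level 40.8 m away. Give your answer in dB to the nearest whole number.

48 dB

L_p = L_w − 10·log₁₀(2π·r²) with r = 40.8 m.
2π·r² = 1.046e+04 m², 10·log₁₀ of that is 40.195 dB.
L_p = 87.9 − 40.195 = 47.70 dB.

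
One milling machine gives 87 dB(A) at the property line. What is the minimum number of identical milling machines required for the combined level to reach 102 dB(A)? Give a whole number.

Need L₁ + 10·log₁₀ N ≥ 102, i.e. log₁₀ N ≥ 1.50.
N ≥ 10^(15.0/10) = 31.623, so N = 32.

32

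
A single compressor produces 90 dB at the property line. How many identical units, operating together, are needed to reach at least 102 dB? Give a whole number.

16

N identical sources give L₁ + 10·log₁₀ N, so require 10·log₁₀ N ≥ 102 − 90 = 12.0 dB.
N ≥ 10^(12.0/10) = 15.849, so N = 16.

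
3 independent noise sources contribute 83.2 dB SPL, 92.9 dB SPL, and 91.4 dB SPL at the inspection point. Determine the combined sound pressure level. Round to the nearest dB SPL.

95 dB SPL

Incoherent sources combine by intensity addition: L_total = 10·log₁₀(Σ 10^(L_i/10)).
Σ 10^(L/10) = 10^(83.2/10) + 10^(92.9/10) + 10^(91.4/10) = 3.539e+09.
L_total = 10·log₁₀(3.539e+09) = 95.49 dB SPL.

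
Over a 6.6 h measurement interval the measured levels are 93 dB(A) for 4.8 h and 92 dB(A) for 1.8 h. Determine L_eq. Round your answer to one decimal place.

L_eq = 10·log₁₀[(1/T)·Σ tᵢ·10^(Lᵢ/10)] with T = 6.6 h.
Σ tᵢ·10^(Lᵢ/10) = 4.8·10^(93/10) + 1.8·10^(92/10) = 1.243e+10.
L_eq = 10·log₁₀(1.243e+10/6.6) = 92.75 dB(A).

92.7 dB(A)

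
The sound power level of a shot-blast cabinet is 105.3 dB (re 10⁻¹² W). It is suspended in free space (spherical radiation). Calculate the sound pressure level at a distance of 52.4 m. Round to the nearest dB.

60 dB

The power spreads over a sphere of area 4π·r², so L_p = L_w − 10·log₁₀(4π·r²).
4π·r² = 3.45e+04 m², 10·log₁₀ of that is 45.379 dB.
L_p = 105.3 − 45.379 = 59.92 dB.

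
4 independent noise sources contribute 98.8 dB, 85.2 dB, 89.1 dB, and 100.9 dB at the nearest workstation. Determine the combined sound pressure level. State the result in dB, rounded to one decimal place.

103.2 dB

For uncorrelated sources the intensities add, so convert each level to linear form, sum, and take 10·log₁₀ of the total.
Σ 10^(L/10) = 10^(98.8/10) + 10^(85.2/10) + 10^(89.1/10) + 10^(100.9/10) = 2.103e+10.
L_total = 10·log₁₀(2.103e+10) = 103.23 dB.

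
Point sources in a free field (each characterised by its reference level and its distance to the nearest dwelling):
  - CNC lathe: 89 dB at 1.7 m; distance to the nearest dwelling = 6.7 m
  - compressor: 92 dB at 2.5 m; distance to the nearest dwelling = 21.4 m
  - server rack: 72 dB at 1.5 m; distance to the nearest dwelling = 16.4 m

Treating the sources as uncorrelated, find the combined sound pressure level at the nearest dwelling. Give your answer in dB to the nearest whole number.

Apply inverse-square spreading to bring every level to the receiver, then sum 10^(L/10).
CNC lathe: 89 − 20·log₁₀(6.7/1.7) = 89 − 11.91 = 77.09 dB.
compressor: 92 − 20·log₁₀(21.4/2.5) = 92 − 18.65 = 73.35 dB.
server rack: 72 − 20·log₁₀(16.4/1.5) = 72 − 20.78 = 51.22 dB.
Σ 10^(L/10) = 7.290e+07 → L_total = 10·log₁₀(7.290e+07) = 78.63 dB.

79 dB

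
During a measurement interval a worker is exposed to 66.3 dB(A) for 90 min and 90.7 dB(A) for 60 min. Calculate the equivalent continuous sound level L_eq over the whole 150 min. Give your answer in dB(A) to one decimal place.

L_eq = 10·log₁₀[(1/T)·Σ tᵢ·10^(Lᵢ/10)] with T = 150 min.
Σ tᵢ·10^(Lᵢ/10) = 90·10^(66.3/10) + 60·10^(90.7/10) = 7.088e+10.
L_eq = 10·log₁₀(7.088e+10/150) = 86.74 dB(A).

86.7 dB(A)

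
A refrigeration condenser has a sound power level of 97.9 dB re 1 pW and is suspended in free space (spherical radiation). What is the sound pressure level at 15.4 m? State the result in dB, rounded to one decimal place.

63.2 dB

The power spreads over a sphere of area 4π·r², so L_p = L_w − 10·log₁₀(4π·r²).
4π·r² = 2980 m², 10·log₁₀ of that is 34.743 dB.
L_p = 97.9 − 34.743 = 63.16 dB.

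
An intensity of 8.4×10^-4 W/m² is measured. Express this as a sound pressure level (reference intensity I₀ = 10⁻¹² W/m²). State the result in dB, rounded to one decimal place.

89.2 dB

L = 10·log₁₀(I/I₀) = 10·log₁₀(8.4×10^-4/10⁻¹²) = 10·log₁₀(8.4×10^8).
L = 10·(0.9243 + 8) = 89.24 dB.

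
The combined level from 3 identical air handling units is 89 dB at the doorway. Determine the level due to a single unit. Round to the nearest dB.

3 equal contributions raise the level by 10·log₁₀ 3 = 4.771 dB, so each unit alone gives 89 − 4.771.

84 dB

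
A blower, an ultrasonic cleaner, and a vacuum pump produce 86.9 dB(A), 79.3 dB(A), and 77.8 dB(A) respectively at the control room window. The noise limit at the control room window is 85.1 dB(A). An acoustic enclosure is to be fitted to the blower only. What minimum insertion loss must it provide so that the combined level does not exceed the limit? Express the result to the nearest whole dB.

4 dB

The untreated sources together contribute 10^(79.3/10) + 10^(77.8/10) = 1.454e+08, i.e. 81.62 dB(A).
To meet 85.1 dB(A) overall, the treated blower may contribute at most 10^(85.1/10) − 1.454e+08 = 1.782e+08, i.e. 82.51 dB(A).
So the blower must be reduced from 86.9 to 82.51 dB(A): IL = 4.39 dB.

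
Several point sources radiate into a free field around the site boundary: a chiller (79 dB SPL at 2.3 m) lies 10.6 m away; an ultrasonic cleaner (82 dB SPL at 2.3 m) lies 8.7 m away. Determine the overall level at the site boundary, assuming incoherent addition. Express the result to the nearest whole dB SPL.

Propagate each source to the receiver with L = L_ref − 20·log₁₀(r/r_ref), then add intensities.
chiller: 79 − 20·log₁₀(10.6/2.3) = 79 − 13.27 = 65.73 dB SPL.
ultrasonic cleaner: 82 − 20·log₁₀(8.7/2.3) = 82 − 11.56 = 70.44 dB SPL.
Σ 10^(L/10) = 1.482e+07 → L_total = 10·log₁₀(1.482e+07) = 71.71 dB SPL.

72 dB SPL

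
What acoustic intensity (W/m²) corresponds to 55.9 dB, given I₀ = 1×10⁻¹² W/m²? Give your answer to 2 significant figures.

3.9e-07 W/m²

L = 10·log₁₀(I/I₀) ⇒ I = I₀·10^(L/10) = 10⁻¹² × 10^5.59.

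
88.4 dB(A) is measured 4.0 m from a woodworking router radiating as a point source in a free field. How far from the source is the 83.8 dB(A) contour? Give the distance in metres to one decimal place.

6.8 m

For a point source L₁ − L₂ = 20·log₁₀(r₂/r₁), so r₂ = r₁·10^((L₁−L₂)/20).
r₂ = 4.0·10^((88.4−83.8)/20) = 4.0·10^(4.6/20) = 6.79 m.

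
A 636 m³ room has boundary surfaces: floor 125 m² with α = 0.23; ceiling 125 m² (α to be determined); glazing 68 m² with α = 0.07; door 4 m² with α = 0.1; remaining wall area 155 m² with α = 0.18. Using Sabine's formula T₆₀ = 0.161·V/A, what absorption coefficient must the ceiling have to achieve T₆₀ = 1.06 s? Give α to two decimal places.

0.28

From T₆₀ = 0.161·V/A, the target T₆₀ = 1.06 s needs A = 0.161·636/1.06 = 96.60 m².
Absorption from the other surfaces = 125·0.23 + 68·0.07 + 4·0.1 + 155·0.18 = 61.81 m², so the ceiling must supply 34.79 m² over 125 m².
α = 34.79/125 = 0.278.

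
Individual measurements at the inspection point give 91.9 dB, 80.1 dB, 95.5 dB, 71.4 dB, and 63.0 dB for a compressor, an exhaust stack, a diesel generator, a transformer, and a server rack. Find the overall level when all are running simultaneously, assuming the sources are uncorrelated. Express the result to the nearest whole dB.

97 dB

Incoherent sources combine by intensity addition: L_total = 10·log₁₀(Σ 10^(L_i/10)).
Σ 10^(L/10) = 10^(91.9/10) + 10^(80.1/10) + 10^(95.5/10) + 10^(71.4/10) + 10^(63.0/10) = 5.215e+09.
L_total = 10·log₁₀(5.215e+09) = 97.17 dB.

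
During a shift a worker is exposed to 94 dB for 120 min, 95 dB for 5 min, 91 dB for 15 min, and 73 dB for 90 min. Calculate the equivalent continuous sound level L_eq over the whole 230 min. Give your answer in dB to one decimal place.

91.7 dB

Weight each interval's intensity by its duration and average over T = 230 min:
Σ tᵢ·10^(Lᵢ/10) = 120·10^(94/10) + 5·10^(95/10) + 15·10^(91/10) + 90·10^(73/10) = 3.379e+11.
L_eq = 10·log₁₀(3.379e+11/230) = 91.67 dB.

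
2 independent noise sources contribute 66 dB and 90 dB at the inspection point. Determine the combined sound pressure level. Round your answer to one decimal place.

90.0 dB

For uncorrelated sources the intensities add, so convert each level to linear form, sum, and take 10·log₁₀ of the total.
Σ 10^(L/10) = 10^(66/10) + 10^(90/10) = 1.004e+09.
L_total = 10·log₁₀(1.004e+09) = 90.02 dB.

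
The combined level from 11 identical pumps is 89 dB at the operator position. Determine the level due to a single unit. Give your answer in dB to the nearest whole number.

Dividing the total intensity by 11 lowers the level by 10·log₁₀ 11 = 10.414 dB: L₁ = 89 − 10.414.

79 dB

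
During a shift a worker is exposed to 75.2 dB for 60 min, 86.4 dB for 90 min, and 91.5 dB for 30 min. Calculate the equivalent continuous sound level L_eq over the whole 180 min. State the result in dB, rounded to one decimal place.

L_eq = 10·log₁₀[(1/T)·Σ tᵢ·10^(Lᵢ/10)] with T = 180 min.
Σ tᵢ·10^(Lᵢ/10) = 60·10^(75.2/10) + 90·10^(86.4/10) + 30·10^(91.5/10) = 8.365e+10.
L_eq = 10·log₁₀(8.365e+10/180) = 86.67 dB.

86.7 dB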